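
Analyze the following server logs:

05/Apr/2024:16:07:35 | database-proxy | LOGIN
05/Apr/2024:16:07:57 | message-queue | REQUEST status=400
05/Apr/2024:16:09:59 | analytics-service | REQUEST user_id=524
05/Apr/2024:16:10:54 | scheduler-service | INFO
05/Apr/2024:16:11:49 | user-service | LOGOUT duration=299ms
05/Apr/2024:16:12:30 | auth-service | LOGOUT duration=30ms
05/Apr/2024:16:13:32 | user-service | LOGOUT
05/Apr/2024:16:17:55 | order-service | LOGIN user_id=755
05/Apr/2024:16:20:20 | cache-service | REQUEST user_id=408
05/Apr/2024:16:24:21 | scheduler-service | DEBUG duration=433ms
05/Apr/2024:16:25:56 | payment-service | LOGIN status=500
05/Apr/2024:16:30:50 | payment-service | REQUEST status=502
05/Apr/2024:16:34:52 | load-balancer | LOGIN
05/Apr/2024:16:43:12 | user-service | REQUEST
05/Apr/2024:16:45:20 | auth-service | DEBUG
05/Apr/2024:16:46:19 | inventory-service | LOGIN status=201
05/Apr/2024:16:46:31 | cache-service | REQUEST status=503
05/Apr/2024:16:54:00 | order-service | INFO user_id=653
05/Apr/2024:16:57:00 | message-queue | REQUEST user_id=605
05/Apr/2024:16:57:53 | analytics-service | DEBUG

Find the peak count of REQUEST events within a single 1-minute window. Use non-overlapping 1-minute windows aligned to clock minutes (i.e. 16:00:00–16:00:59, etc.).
1

To find the burst window:

1. Divide the log period into non-overlapping 1-minute windows starting at 16:00
2. Count REQUEST events in each window
3. Find the window with maximum count
4. Maximum events in a window: 1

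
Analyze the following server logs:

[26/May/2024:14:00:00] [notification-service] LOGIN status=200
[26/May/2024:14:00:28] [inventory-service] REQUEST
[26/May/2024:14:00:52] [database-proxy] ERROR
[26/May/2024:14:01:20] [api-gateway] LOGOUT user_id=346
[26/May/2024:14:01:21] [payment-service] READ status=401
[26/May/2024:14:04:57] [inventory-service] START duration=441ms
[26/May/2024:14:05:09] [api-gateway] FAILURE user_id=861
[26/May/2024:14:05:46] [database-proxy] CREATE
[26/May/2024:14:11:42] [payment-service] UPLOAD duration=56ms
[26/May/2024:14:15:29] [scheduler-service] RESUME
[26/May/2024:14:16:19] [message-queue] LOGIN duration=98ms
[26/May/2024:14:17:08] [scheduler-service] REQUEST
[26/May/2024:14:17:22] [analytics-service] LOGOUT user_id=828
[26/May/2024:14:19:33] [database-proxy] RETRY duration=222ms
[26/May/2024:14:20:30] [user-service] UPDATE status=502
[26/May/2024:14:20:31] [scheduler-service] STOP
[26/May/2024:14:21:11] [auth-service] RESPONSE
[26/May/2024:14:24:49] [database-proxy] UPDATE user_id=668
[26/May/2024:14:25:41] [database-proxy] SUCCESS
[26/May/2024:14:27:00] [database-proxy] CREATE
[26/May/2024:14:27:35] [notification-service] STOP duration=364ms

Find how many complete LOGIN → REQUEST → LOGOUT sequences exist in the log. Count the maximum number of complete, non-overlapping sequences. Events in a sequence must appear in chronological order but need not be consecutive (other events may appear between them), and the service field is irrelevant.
2

To count sequences:

1. Look for pattern: LOGIN → REQUEST → LOGOUT
2. Greedily scan the log in chronological order, matching each sequence element in turn (ignoring service)
3. Each time the full pattern completes, increment the count and restart matching from the next event
4. Complete non-overlapping sequences found: 2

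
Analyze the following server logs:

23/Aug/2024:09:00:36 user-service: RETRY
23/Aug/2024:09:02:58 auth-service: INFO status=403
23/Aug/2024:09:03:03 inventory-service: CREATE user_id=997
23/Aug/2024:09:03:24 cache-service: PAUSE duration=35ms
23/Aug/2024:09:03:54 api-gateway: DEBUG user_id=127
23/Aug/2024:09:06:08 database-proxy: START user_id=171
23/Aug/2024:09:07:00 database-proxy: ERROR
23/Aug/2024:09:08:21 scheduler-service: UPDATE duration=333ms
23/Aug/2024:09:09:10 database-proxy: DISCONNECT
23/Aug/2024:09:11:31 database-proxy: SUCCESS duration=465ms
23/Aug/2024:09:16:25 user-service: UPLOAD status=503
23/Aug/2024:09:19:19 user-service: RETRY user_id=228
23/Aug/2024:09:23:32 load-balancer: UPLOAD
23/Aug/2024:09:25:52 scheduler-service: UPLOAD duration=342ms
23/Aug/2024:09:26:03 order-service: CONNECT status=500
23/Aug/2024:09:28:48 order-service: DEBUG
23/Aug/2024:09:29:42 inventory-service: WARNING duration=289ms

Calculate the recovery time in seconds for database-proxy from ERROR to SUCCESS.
271

To calculate recovery time:

1. Find ERROR event for database-proxy: 23/Aug/2024:09:07:00
2. Find next SUCCESS event for database-proxy: 23/Aug/2024:09:11:31
3. Recovery time: 23/Aug/2024:09:11:31 - 23/Aug/2024:09:07:00 = 271 seconds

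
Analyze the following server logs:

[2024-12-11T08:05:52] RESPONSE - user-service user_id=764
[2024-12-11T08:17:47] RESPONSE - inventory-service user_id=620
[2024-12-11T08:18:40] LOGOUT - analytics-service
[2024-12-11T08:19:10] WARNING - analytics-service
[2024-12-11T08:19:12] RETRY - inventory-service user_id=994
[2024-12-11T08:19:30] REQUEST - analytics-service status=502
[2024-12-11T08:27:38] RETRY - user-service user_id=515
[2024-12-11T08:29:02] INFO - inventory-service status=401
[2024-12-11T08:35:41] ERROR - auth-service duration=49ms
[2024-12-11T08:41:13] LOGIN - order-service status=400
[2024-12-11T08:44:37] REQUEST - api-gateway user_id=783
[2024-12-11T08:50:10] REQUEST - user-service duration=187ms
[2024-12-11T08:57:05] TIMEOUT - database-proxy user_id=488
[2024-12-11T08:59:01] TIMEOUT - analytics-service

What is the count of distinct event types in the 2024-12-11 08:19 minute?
3

To count unique event types:

1. Filter events in the minute starting at 2024-12-11 08:19
2. Extract event types from matching entries
3. Count unique types: 3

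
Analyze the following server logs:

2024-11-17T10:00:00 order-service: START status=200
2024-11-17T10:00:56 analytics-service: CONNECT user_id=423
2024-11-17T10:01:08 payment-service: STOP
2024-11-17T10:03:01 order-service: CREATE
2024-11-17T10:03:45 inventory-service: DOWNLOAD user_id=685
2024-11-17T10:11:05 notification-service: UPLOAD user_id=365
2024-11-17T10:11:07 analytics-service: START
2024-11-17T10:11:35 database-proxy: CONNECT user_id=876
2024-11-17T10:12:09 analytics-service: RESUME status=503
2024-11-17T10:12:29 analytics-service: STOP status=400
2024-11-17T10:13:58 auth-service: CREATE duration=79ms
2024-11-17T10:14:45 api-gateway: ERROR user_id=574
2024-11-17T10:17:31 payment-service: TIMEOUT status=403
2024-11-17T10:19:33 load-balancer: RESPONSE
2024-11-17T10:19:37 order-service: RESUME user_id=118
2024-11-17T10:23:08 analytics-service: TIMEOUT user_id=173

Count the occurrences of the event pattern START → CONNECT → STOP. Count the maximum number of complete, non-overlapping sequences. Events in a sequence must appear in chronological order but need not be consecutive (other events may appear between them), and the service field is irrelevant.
2

To count sequences:

1. Look for pattern: START → CONNECT → STOP
2. Greedily scan the log in chronological order, matching each sequence element in turn (ignoring service)
3. Each time the full pattern completes, increment the count and restart matching from the next event
4. Complete non-overlapping sequences found: 2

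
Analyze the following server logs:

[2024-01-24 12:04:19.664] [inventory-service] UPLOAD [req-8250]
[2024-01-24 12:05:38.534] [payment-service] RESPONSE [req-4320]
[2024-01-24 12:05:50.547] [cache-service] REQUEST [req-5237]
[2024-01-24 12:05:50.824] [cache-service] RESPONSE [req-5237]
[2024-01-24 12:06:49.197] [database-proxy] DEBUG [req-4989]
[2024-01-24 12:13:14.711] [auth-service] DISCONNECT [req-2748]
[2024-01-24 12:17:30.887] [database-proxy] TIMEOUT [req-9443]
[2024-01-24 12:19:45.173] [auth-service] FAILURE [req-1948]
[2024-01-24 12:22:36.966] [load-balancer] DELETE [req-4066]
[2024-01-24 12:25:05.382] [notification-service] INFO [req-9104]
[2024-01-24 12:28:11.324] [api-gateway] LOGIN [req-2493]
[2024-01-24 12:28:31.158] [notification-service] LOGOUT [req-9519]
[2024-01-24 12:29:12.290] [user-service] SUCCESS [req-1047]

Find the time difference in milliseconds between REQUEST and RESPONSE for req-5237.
277

To calculate latency:

1. Find REQUEST with id req-5237: 2024-01-24 12:05:50.547
2. Find RESPONSE with id req-5237: 2024-01-24 12:05:50.824
3. Latency: 2024-01-24 12:05:50.824 - 2024-01-24 12:05:50.547 = 277ms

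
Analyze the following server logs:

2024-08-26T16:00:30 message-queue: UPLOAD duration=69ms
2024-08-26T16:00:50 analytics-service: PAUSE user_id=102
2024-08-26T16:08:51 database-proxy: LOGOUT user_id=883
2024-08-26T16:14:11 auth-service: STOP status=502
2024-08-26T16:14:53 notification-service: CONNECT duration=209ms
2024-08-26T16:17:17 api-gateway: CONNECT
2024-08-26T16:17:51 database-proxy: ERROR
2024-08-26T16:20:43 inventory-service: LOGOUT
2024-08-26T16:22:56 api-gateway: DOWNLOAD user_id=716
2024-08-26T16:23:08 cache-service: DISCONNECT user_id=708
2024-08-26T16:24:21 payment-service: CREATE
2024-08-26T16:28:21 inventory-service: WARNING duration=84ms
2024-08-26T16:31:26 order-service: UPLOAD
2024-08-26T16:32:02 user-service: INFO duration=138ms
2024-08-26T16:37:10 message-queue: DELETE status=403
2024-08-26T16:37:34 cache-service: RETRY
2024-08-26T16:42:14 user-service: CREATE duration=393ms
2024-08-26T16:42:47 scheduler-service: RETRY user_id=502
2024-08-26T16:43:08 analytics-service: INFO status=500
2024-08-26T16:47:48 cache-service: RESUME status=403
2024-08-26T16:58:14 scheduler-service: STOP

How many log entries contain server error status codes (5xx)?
2

To find matching entries:

1. Pattern to match: server error status codes (5xx)
2. Scan each log entry for the pattern
3. Count matches: 2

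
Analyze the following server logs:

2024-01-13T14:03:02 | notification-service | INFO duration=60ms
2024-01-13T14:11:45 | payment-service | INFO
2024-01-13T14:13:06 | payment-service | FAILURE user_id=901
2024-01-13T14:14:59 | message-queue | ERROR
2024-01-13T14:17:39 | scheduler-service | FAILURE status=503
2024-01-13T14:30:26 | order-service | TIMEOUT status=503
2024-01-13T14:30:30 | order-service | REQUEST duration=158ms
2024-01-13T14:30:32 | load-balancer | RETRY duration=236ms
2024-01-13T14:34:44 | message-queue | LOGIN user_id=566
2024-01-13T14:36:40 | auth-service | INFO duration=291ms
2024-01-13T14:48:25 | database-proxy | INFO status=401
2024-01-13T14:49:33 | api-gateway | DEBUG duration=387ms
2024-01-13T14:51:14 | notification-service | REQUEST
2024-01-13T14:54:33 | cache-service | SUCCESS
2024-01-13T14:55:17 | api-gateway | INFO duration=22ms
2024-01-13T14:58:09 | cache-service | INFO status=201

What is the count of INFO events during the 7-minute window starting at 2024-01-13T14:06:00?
1

To count events in the time window:

1. Window boundaries: 2024-01-13T14:06:00 to 2024-01-13T14:13:00
2. Filter for INFO events within this window
3. Count matching events: 1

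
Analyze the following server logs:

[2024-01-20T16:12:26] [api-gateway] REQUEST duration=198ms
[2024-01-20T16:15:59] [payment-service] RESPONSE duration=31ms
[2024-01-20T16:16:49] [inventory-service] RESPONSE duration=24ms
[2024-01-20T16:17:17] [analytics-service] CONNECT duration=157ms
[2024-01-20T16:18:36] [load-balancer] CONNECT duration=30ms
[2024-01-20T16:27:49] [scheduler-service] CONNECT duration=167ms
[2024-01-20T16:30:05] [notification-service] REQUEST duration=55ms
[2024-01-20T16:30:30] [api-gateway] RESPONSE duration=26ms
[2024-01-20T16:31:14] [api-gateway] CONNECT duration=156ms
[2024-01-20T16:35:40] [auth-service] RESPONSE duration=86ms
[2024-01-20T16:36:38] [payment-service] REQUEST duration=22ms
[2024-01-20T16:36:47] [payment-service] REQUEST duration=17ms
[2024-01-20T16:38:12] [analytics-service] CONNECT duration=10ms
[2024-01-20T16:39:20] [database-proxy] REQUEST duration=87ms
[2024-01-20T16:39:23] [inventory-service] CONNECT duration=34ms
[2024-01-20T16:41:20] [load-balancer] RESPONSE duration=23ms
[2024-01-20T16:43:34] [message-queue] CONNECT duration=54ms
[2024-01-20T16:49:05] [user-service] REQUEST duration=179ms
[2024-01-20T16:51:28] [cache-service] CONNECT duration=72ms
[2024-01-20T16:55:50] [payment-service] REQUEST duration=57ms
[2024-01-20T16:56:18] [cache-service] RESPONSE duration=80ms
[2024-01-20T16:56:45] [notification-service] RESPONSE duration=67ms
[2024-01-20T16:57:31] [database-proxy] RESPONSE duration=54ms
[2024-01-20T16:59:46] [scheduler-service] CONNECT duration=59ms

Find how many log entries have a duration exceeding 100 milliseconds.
5

To count timeouts:

1. Threshold: 100ms
2. Extract duration from each log entry
3. Count entries where duration > 100
4. Timeout count: 5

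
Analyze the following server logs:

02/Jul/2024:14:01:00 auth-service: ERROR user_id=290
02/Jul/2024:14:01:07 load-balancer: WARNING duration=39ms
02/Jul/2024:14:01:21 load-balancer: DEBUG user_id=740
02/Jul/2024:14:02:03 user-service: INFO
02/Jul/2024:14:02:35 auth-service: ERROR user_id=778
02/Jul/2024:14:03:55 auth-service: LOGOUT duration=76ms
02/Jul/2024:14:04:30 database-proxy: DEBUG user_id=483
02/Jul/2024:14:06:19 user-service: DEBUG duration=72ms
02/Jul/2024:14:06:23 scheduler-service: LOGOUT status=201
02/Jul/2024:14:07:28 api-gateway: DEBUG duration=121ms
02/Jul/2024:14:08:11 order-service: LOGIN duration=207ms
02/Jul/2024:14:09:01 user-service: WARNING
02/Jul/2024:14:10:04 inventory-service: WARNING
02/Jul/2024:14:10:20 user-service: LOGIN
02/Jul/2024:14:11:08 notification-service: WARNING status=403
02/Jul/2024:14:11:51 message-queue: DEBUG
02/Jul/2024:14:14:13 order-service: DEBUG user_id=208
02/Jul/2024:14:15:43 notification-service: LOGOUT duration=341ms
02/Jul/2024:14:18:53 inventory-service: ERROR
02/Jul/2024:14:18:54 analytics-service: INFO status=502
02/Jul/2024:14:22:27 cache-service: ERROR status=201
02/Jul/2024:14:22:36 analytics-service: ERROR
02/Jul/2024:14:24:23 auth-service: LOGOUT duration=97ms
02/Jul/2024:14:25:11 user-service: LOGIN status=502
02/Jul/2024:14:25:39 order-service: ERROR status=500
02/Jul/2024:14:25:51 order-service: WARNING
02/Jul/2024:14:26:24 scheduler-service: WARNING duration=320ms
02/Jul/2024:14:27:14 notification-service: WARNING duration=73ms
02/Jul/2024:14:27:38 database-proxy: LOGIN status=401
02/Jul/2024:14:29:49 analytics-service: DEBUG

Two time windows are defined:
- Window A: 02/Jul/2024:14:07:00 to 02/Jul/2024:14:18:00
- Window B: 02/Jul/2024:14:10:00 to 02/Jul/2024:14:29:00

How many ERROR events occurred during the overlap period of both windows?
0

To find overlap events:

1. Window A: 02/Jul/2024:14:07:00 to 02/Jul/2024:14:18:00
2. Window B: 02/Jul/2024:14:10:00 to 02/Jul/2024:14:29:00
3. Overlap period: 02/Jul/2024:14:10:00 to 02/Jul/2024:14:18:00
4. Count ERROR events in overlap: 0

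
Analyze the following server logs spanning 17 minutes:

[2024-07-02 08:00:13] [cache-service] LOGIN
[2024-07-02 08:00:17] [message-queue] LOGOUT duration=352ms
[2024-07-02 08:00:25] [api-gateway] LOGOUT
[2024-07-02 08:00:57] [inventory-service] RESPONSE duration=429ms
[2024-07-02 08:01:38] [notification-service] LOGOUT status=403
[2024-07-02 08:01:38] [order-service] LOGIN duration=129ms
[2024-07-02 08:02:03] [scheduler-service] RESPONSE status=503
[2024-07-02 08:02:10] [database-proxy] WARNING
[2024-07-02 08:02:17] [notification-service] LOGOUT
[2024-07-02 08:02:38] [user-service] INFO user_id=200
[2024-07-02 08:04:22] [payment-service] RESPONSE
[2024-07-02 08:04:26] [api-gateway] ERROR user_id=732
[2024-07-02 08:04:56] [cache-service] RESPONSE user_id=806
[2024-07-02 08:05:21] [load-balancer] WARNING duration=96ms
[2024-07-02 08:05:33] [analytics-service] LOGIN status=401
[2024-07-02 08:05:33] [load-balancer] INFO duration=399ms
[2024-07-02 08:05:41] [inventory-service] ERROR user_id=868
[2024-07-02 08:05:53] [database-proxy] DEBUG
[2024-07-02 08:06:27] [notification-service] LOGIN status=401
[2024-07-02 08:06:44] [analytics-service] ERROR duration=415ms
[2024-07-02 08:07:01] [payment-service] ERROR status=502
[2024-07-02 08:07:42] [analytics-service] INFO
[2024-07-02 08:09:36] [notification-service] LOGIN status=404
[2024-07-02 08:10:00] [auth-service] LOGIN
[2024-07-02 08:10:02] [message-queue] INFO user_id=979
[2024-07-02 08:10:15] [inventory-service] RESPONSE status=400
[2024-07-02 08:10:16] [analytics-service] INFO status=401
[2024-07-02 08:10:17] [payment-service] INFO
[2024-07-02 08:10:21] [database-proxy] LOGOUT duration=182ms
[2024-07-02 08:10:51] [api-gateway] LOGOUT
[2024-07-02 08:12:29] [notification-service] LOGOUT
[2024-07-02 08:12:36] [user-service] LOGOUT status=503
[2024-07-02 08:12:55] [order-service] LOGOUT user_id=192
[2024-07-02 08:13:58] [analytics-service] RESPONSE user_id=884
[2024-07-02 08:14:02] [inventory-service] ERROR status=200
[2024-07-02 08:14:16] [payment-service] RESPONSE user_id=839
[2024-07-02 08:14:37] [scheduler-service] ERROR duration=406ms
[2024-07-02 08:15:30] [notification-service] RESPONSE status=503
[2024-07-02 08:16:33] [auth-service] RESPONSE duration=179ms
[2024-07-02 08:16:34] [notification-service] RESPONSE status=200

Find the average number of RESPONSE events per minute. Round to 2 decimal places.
0.59

To calculate the rate:

1. Count total RESPONSE events: 10
2. Total time period: 17 minutes
3. Rate = 10 / 17 = 0.59 events per minute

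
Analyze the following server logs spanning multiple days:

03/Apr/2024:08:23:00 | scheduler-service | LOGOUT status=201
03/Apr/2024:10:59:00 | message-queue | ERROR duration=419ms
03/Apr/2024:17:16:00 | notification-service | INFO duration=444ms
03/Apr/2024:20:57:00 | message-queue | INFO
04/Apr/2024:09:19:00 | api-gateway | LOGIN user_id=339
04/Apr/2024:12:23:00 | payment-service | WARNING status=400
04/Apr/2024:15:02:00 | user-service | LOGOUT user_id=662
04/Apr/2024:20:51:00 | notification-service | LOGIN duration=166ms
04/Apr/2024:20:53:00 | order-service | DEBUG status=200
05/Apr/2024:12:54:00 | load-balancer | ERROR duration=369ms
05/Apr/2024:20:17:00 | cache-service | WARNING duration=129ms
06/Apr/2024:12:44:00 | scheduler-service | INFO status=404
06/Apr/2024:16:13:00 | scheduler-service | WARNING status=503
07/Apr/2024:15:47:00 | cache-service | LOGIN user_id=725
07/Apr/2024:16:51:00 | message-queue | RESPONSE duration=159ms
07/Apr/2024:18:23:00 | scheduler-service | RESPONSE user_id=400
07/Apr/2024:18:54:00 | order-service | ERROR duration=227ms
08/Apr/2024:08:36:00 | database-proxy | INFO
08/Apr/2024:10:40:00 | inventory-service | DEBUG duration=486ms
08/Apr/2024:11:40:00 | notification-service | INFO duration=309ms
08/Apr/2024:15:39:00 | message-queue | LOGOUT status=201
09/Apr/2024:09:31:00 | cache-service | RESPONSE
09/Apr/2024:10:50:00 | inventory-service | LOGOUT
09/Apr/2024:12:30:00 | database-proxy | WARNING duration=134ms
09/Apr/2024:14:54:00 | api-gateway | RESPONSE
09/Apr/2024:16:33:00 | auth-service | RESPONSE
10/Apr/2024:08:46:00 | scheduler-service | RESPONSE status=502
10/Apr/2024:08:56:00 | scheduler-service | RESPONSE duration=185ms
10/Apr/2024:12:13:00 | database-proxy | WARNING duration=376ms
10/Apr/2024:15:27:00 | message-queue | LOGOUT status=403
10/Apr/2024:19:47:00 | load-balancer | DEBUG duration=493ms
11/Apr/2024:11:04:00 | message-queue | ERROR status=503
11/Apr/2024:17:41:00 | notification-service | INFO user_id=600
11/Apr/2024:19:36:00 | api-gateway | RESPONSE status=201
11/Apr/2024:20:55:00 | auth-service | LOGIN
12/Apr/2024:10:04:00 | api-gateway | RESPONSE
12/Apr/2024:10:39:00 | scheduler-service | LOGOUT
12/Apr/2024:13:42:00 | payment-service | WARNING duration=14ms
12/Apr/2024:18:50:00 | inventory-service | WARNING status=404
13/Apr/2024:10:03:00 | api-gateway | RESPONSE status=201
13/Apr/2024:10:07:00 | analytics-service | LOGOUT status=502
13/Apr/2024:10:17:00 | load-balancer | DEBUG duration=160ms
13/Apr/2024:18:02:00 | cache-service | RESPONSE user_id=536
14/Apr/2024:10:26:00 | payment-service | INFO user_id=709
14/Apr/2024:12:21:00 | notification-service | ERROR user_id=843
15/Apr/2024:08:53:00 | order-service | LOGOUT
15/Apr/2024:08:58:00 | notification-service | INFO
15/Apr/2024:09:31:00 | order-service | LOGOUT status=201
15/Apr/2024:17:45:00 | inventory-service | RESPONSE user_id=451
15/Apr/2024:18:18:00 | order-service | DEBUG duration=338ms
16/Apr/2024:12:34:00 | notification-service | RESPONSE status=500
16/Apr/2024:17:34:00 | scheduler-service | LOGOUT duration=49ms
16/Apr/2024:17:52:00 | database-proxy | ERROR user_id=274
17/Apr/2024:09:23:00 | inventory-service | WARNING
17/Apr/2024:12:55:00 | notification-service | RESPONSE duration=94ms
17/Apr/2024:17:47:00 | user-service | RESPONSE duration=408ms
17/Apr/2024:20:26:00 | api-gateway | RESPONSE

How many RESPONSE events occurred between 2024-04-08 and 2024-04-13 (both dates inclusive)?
9

To filter by date range:

1. Date range: 2024-04-08 through 2024-04-13, both dates inclusive
2. Filter for RESPONSE events whose date falls in this range
3. Count matching events: 9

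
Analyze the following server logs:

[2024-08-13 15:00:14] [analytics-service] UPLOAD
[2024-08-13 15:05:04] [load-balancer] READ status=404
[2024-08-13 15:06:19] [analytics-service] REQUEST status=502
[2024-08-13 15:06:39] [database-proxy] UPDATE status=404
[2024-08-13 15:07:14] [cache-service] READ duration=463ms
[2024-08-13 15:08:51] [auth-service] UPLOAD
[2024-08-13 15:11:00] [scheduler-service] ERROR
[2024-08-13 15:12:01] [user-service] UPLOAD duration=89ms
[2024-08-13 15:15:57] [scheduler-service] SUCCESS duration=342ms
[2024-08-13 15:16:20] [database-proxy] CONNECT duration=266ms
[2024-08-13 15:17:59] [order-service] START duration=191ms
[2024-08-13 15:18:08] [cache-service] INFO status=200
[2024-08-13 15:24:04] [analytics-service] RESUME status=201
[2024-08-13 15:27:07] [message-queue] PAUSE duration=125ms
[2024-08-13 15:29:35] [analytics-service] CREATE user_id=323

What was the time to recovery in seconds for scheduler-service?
297

To calculate recovery time:

1. Find ERROR event for scheduler-service: 2024-08-13 15:11:00
2. Find next SUCCESS event for scheduler-service: 2024-08-13 15:15:57
3. Recovery time: 2024-08-13 15:15:57 - 2024-08-13 15:11:00 = 297 seconds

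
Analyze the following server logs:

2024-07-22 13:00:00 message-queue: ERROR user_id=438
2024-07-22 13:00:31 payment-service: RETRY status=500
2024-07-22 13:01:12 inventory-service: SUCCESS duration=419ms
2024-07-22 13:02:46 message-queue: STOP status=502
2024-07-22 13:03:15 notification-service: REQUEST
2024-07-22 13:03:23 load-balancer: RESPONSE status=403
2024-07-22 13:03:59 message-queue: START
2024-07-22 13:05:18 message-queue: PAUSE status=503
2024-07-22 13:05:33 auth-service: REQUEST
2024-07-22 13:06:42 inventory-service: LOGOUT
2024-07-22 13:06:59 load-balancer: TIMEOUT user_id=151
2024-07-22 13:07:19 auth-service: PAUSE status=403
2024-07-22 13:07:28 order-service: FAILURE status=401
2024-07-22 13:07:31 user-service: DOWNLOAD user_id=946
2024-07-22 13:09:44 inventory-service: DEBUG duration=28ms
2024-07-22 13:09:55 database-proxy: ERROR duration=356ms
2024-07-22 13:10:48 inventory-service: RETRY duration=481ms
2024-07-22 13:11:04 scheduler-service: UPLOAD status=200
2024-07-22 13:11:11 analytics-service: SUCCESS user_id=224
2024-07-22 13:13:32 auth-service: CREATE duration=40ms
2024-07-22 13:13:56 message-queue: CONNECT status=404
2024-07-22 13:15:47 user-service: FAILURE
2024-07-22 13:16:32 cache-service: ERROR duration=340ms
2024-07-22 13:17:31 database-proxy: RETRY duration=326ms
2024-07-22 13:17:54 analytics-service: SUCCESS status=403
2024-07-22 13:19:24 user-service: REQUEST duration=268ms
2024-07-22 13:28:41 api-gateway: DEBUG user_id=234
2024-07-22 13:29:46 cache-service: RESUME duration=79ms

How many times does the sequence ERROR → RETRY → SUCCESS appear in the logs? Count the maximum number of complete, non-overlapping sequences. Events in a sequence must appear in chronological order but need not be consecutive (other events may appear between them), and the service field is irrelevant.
3

To count sequences:

1. Look for pattern: ERROR → RETRY → SUCCESS
2. Greedily scan the log in chronological order, matching each sequence element in turn (ignoring service)
3. Each time the full pattern completes, increment the count and restart matching from the next event
4. Complete non-overlapping sequences found: 3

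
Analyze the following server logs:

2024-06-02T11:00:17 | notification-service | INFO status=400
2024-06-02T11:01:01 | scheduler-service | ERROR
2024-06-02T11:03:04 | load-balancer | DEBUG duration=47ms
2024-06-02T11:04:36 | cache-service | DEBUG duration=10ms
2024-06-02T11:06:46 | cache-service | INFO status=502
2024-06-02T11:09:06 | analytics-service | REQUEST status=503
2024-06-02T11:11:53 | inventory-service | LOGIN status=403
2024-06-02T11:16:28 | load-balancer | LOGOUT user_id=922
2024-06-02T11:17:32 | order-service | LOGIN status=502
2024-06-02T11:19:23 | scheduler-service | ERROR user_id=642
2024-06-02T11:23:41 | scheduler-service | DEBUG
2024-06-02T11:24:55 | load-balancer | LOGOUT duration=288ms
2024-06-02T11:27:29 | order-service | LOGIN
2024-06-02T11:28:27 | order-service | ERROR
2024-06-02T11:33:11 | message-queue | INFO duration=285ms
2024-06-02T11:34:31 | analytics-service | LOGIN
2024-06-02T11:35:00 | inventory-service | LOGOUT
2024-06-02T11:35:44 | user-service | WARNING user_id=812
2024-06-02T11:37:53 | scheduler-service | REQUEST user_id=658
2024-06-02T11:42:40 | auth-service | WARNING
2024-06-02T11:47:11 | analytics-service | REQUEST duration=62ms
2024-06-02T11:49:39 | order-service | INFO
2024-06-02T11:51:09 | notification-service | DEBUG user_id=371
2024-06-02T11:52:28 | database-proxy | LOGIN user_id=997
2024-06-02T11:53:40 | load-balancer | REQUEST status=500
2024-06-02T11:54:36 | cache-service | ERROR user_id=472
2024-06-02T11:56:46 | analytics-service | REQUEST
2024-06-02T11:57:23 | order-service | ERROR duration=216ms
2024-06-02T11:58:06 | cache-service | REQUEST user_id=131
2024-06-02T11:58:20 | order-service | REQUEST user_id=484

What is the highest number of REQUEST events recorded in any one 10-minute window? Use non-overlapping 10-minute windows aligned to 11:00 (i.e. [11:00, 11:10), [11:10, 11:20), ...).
4

To find the burst window:

1. Divide the log period into non-overlapping 10-minute windows starting at 11:00
2. Count REQUEST events in each window
3. Find the window with maximum count
4. Maximum events in a window: 4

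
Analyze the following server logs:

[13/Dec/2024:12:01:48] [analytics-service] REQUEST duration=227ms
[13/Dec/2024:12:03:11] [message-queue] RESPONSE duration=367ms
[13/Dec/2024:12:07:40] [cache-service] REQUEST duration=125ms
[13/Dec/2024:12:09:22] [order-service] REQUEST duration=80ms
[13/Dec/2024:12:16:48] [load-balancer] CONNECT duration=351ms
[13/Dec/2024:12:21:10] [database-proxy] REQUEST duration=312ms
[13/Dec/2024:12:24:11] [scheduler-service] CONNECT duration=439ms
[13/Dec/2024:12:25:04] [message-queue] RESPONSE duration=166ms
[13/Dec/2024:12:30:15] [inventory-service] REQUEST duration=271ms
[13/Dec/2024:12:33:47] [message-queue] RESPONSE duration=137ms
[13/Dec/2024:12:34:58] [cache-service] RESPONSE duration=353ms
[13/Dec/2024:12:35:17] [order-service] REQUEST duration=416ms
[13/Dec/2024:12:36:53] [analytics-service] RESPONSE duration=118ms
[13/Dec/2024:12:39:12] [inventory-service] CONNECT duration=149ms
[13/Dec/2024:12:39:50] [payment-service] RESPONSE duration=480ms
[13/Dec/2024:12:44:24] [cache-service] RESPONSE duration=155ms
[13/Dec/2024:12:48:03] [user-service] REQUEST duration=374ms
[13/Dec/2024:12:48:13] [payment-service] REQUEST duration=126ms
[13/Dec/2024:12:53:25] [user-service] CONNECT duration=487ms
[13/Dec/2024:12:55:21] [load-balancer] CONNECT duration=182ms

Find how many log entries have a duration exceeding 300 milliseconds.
9

To count timeouts:

1. Threshold: 300ms
2. Extract duration from each log entry
3. Count entries where duration > 300
4. Timeout count: 9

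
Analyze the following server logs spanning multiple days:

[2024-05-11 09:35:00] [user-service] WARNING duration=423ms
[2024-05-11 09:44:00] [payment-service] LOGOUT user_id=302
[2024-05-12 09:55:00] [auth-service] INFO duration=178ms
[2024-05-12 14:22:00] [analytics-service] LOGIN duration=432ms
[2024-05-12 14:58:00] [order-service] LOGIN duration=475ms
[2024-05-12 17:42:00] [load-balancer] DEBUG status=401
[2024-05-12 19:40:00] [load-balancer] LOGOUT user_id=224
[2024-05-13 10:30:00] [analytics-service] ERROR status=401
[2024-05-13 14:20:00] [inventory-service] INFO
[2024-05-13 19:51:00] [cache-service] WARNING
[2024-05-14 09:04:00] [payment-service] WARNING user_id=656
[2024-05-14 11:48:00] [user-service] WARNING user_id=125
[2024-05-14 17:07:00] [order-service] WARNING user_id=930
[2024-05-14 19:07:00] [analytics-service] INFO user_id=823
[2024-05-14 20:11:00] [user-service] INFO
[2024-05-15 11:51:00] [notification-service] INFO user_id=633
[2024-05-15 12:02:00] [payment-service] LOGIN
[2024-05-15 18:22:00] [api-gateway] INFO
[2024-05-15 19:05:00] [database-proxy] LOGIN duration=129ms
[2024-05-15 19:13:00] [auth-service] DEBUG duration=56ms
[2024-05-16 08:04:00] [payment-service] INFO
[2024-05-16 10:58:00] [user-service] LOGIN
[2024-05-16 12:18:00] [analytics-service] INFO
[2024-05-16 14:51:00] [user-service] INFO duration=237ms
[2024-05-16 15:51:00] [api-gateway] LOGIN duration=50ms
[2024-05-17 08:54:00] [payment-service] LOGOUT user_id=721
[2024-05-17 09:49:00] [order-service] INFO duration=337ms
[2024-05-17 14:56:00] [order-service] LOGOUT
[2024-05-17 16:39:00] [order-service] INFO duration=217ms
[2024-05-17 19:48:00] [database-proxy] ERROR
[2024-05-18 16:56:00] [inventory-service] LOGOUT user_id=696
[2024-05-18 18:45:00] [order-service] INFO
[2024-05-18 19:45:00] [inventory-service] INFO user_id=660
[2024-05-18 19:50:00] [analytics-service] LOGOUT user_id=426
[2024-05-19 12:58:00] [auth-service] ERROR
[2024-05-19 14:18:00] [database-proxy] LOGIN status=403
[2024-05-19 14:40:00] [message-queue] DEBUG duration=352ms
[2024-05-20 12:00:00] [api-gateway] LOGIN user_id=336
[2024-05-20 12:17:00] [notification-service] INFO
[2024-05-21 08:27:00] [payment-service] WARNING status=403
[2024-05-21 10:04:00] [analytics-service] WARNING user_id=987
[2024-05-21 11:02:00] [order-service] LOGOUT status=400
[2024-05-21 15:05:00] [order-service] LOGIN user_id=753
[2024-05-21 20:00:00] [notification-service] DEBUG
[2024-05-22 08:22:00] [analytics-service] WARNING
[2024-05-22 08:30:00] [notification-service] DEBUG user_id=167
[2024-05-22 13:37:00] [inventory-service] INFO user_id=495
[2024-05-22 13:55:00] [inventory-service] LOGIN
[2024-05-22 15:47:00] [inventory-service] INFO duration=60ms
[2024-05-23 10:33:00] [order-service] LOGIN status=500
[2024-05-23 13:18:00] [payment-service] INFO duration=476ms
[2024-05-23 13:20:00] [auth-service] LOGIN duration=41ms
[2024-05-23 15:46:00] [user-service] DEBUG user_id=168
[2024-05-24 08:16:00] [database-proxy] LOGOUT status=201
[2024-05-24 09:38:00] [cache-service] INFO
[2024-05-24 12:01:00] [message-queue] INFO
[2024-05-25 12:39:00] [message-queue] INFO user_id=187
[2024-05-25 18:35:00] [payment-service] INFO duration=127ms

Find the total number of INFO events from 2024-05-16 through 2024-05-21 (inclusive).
8

To filter by date range:

1. Date range: 2024-05-16 through 2024-05-21, both dates inclusive
2. Filter for INFO events whose date falls in this range
3. Count matching events: 8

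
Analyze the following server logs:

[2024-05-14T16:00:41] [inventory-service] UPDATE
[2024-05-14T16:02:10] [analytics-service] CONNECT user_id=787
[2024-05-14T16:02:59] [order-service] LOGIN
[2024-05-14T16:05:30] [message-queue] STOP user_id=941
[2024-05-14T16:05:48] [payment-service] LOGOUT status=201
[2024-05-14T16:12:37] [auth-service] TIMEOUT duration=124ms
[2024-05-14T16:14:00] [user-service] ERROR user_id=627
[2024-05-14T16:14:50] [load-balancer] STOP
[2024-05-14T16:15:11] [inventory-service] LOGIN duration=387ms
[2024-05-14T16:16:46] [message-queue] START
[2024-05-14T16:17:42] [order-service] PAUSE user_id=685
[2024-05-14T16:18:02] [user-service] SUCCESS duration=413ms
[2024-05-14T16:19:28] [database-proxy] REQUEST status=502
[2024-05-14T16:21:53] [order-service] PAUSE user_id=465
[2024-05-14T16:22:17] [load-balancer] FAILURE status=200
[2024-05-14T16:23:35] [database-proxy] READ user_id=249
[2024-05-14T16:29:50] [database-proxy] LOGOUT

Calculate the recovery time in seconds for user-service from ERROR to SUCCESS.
242

To calculate recovery time:

1. Find ERROR event for user-service: 2024-05-14T16:14:00
2. Find next SUCCESS event for user-service: 2024-05-14T16:18:02
3. Recovery time: 2024-05-14T16:18:02 - 2024-05-14T16:14:00 = 242 seconds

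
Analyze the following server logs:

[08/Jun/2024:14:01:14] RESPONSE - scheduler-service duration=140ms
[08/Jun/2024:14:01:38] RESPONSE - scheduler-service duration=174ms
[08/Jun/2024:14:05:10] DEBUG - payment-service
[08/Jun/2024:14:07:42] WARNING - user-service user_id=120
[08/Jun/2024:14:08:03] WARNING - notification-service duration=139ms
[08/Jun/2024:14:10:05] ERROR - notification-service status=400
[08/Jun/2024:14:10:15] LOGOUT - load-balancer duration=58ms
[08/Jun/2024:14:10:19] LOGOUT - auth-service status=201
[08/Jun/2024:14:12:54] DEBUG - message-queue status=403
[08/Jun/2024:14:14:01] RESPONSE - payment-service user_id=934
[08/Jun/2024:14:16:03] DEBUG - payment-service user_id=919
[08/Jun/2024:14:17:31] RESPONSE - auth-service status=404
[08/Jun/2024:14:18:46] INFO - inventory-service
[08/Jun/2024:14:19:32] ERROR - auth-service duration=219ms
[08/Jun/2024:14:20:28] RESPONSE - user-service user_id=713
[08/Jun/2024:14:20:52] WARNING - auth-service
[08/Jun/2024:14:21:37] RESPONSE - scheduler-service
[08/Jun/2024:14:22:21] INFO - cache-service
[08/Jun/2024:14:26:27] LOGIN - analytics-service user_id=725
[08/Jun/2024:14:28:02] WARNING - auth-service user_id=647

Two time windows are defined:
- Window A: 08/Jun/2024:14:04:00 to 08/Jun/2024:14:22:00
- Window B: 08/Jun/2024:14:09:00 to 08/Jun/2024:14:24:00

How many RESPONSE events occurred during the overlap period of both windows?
4

To find overlap events:

1. Window A: 08/Jun/2024:14:04:00 to 08/Jun/2024:14:22:00
2. Window B: 08/Jun/2024:14:09:00 to 08/Jun/2024:14:24:00
3. Overlap period: 08/Jun/2024:14:09:00 to 08/Jun/2024:14:22:00
4. Count RESPONSE events in overlap: 4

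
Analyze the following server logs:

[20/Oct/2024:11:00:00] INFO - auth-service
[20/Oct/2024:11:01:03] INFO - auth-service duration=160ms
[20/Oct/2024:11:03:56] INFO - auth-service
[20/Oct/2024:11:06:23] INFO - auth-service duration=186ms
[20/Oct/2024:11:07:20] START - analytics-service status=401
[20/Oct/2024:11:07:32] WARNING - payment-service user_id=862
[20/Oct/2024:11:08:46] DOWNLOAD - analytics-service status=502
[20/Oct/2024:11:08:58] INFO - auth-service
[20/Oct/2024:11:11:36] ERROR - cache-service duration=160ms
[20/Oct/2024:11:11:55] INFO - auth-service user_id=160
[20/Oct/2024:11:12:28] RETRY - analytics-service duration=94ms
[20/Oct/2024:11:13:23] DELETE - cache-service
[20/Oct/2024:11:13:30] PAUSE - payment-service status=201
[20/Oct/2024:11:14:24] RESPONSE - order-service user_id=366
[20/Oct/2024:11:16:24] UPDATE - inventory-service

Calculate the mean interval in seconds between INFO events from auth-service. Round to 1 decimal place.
143.0

To calculate average interval:

1. Find all INFO events for auth-service in order
2. Calculate time gaps between consecutive events
3. Compute mean of gaps: 715 / 5 = 143.0 seconds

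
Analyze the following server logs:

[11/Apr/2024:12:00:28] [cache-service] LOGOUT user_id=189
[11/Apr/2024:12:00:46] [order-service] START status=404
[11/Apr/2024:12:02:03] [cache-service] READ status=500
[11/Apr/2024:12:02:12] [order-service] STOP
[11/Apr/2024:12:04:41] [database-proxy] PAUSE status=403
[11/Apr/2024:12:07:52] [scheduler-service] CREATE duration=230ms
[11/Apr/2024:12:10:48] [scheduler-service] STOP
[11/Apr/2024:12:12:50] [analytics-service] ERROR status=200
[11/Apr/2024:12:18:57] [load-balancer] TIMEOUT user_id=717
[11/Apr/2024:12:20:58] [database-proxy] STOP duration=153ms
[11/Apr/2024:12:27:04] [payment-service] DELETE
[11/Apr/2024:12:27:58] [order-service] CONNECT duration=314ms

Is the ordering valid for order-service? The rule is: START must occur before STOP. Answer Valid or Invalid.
Valid

To validate ordering:

1. Required order: START → STOP
2. Rule: START must occur before STOP
3. Check actual order of events for order-service
4. Result: Valid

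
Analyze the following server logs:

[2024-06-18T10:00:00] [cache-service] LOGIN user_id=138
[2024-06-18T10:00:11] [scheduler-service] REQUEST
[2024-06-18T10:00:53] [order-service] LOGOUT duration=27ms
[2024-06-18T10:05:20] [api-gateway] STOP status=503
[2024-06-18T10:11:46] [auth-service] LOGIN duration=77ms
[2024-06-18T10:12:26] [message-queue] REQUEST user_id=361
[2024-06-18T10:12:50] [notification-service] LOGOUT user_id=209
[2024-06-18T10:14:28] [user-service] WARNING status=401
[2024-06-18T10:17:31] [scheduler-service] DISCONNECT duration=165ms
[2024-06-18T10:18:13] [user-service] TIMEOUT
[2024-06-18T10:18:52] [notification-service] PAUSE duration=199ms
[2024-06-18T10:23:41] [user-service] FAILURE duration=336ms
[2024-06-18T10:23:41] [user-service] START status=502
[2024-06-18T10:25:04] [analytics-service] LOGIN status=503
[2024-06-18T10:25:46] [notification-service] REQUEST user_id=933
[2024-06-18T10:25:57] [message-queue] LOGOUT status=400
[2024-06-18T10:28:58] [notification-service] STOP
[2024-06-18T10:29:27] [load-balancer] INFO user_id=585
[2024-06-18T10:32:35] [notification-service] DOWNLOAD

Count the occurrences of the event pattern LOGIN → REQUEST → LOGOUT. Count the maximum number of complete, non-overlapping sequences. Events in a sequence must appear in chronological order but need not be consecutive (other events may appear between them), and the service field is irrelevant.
3

To count sequences:

1. Look for pattern: LOGIN → REQUEST → LOGOUT
2. Greedily scan the log in chronological order, matching each sequence element in turn (ignoring service)
3. Each time the full pattern completes, increment the count and restart matching from the next event
4. Complete non-overlapping sequences found: 3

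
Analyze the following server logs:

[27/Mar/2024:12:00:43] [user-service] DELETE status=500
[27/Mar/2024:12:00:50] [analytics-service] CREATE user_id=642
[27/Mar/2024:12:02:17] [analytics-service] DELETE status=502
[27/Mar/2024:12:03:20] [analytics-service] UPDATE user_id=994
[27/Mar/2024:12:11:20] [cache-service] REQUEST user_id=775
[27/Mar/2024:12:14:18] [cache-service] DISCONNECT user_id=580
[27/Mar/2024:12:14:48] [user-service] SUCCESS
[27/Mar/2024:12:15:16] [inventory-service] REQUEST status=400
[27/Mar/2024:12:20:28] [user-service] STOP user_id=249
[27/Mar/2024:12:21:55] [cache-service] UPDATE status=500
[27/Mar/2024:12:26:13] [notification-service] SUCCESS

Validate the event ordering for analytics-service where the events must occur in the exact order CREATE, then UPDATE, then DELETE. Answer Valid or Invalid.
Invalid

To validate ordering:

1. Required order: CREATE → UPDATE → DELETE
2. Rule: the events must occur in the exact order CREATE, then UPDATE, then DELETE
3. Check actual order of events for analytics-service
4. Result: Invalid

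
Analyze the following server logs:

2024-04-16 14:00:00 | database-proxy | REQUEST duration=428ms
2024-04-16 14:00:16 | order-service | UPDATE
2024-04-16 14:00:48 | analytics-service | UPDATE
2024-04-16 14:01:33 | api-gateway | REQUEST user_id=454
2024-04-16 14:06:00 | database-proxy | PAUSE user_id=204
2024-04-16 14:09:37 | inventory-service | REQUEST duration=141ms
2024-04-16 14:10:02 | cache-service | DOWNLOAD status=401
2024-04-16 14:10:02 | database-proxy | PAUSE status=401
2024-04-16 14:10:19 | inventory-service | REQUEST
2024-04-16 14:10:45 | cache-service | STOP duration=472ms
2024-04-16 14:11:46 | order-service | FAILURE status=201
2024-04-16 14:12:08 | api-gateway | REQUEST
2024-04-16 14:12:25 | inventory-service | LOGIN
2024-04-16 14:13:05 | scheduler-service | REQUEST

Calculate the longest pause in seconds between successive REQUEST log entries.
484

To find the longest gap:

1. Extract all REQUEST events in chronological order
2. Calculate time differences between consecutive events
3. Find the maximum difference
4. Longest gap: 484 seconds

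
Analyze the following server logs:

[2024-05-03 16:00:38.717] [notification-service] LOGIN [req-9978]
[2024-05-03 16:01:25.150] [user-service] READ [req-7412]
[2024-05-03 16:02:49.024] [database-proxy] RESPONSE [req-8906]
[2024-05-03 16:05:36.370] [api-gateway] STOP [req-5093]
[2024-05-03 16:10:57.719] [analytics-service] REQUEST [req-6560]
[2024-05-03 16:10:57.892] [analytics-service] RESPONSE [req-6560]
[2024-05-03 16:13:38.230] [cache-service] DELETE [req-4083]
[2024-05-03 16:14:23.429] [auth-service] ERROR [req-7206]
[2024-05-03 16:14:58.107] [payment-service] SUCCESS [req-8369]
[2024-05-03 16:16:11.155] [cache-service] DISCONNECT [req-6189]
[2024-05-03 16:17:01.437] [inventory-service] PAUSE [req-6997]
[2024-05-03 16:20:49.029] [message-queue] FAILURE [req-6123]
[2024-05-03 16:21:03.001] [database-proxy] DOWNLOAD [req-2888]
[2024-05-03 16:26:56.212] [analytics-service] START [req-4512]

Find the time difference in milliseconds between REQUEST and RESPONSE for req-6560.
173

To calculate latency:

1. Find REQUEST with id req-6560: 2024-05-03 16:10:57.719
2. Find RESPONSE with id req-6560: 2024-05-03 16:10:57.892
3. Latency: 2024-05-03 16:10:57.892 - 2024-05-03 16:10:57.719 = 173ms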